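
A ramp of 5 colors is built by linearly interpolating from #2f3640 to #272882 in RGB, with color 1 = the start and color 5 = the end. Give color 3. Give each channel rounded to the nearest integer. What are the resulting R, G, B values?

With 5 swatches and endpoints inclusive, swatch 3 sits at t = (3 − 1)/(5 − 1) = 2/4 ≈ 0.5.
#2f3640 → (47, 54, 64); #272882 → (39, 40, 130).
R = 47 + 0.5 × (39 − 47) = 43 → 43
G = 54 + 0.5 × (40 − 54) = 47 → 47
B = 64 + 0.5 × (130 − 64) = 97 → 97

(43, 47, 97)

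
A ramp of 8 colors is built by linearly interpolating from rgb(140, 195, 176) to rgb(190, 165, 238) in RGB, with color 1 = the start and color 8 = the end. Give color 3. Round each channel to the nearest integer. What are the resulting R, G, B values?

With 8 swatches and endpoints inclusive, swatch 3 sits at t = (3 − 1)/(8 − 1) = 2/7 ≈ 0.2857.
R = 140 + 0.2857 × (190 − 140) = 154.285 → 154
G = 195 + 0.2857 × (165 − 195) = 186.429 → 186
B = 176 + 0.2857 × (238 − 176) = 193.713 → 194

(154, 186, 194)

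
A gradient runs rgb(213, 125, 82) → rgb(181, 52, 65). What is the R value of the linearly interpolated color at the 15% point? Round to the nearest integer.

R = 213 + 0.15 × (181 − 213) = 208.2 → 208

208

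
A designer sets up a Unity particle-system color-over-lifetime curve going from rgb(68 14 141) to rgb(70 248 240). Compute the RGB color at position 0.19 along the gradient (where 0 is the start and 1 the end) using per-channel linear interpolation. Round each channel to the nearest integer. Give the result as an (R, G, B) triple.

(68, 58, 160)

R = 68 + 0.19 × (70 − 68) = 68 + 0.19 × 2 = 68.38 → 68
G = 14 + 0.19 × (248 − 14) = 14 + 0.19 × 234 = 58.46 → 58
B = 141 + 0.19 × (240 − 141) = 141 + 0.19 × 99 = 159.81 → 160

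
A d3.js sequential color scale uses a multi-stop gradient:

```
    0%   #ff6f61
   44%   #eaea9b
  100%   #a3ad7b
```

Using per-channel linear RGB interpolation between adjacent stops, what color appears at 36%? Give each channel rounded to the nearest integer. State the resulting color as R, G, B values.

36% lies between the 0% and 44% stops, so the local fraction is t = (36 − 0)/(44 − 0) = 36/44 ≈ 0.8182.
#ff6f61 → (255, 111, 97); #eaea9b → (234, 234, 155).
R = 255 + 0.8182 × (234 − 255) = 237.818 → 238
G = 111 + 0.8182 × (234 − 111) = 211.639 → 212
B = 97 + 0.8182 × (155 − 97) = 144.456 → 144

(238, 212, 144)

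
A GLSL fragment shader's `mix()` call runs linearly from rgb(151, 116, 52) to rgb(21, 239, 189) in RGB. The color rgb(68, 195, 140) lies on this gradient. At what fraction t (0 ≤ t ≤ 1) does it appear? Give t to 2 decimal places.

Invert the lerp on the B channel (largest span, 137): t = (140 − 52) / (189 − 52) = 88/137 = 0.64234.
Check on R: (68 − 151)/(21 − 151) = 0.6385 ✓

0.64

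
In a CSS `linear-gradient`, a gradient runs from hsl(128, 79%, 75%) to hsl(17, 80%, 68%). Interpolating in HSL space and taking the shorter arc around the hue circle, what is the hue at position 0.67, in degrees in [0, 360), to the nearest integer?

54

Hue arc: Δh = 17 − 128 = -111° (|Δh| ≤ 180, already the shorter path).
H = 128 + 0.67 × (-111) = 53.63 → 54°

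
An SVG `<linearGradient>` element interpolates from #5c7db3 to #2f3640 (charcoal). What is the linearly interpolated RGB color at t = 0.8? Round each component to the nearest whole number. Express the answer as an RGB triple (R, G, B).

(56, 68, 87)

#5c7db3 → (92, 125, 179); #2f3640 → (47, 54, 64).
R = 92 + 0.8 × (47 − 92) = 92 + 0.8 × -45 = 56 → 56
G = 125 + 0.8 × (54 − 125) = 125 + 0.8 × -71 = 68.2 → 68
B = 179 + 0.8 × (64 − 179) = 179 + 0.8 × -115 = 87 → 87
So the blended color is (56, 68, 87), about #384457.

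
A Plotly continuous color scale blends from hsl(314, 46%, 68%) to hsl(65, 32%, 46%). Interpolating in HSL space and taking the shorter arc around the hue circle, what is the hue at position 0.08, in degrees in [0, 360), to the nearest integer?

323

Hue: 65 − 314 = -249°, but |-249| > 180 so the shorter arc goes the other way: Δh = -249 + 360 = 111°.
H = 314 + 0.08 × (111) = 322.88 → 323°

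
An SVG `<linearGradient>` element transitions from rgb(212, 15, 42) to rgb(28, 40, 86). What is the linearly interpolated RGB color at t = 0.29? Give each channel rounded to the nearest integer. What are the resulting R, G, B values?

(159, 22, 55)

R = 212 + 0.29 × (28 − 212) = 212 + 0.29 × -184 = 158.64 → 159
G = 15 + 0.29 × (40 − 15) = 15 + 0.29 × 25 = 22.25 → 22
B = 42 + 0.29 × (86 − 42) = 42 + 0.29 × 44 = 54.76 → 55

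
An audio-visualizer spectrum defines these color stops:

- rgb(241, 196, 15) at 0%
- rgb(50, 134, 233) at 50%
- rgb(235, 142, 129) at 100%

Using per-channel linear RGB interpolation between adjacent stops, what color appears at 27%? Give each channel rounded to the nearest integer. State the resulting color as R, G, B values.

27% lies between the 0% and 50% stops, so the local fraction is t = (27 − 0)/(50 − 0) = 27/50 ≈ 0.54.
R = 241 + 0.54 × (50 − 241) = 137.86 → 138
G = 196 + 0.54 × (134 − 196) = 162.52 → 163
B = 15 + 0.54 × (233 − 15) = 132.72 → 133

(138, 163, 133)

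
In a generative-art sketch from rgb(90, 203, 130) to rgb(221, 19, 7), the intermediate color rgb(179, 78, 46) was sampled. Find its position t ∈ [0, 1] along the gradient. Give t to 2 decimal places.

0.68

Invert the lerp on the G channel (largest span, 184): t = (78 − 203) / (19 − 203) = -125/-184 = 0.67935.
Check on R: (179 − 90)/(221 − 90) = 0.6794 ✓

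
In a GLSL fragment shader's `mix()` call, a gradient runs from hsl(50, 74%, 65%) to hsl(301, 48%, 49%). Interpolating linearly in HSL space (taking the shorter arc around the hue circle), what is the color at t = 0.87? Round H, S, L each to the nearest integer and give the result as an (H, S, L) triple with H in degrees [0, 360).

(315, 51, 51)

Hue: 301 − 50 = 251°, but |251| > 180 so the shorter arc goes the other way: Δh = 251 − 360 = -109°.
H = 50 + 0.87 × (-109) = -44.83 → -45 → -45 mod 360 = 315°
S = 74 + 0.87 × (48 − 74) = 51.38 → 51%
L = 65 + 0.87 × (49 − 65) = 51.08 → 51%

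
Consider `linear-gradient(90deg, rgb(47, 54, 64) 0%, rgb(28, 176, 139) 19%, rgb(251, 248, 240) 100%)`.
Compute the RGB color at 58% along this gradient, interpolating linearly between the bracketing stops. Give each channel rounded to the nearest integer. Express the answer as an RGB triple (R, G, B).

(135, 211, 188)

58% lies between the 19% and 100% stops, so the local fraction is t = (58 − 19)/(100 − 19) = 39/81 ≈ 0.4815.
R = 28 + 0.4815 × (251 − 28) = 135.375 → 135
G = 176 + 0.4815 × (248 − 176) = 210.668 → 211
B = 139 + 0.4815 × (240 − 139) = 187.631 → 188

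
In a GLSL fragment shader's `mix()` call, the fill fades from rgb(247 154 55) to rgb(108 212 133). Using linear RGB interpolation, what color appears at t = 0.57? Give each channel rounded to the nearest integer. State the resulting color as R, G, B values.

R = 247 + 0.57 × (108 − 247) = 247 + 0.57 × -139 = 167.77 → 168
G = 154 + 0.57 × (212 − 154) = 154 + 0.57 × 58 = 187.06 → 187
B = 55 + 0.57 × (133 − 55) = 55 + 0.57 × 78 = 99.46 → 99

(168, 187, 99)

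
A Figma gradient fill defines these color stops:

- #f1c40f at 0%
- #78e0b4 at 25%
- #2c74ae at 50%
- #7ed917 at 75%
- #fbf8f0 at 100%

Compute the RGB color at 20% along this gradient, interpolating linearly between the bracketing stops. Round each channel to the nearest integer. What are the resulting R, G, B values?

20% lies between the 0% and 25% stops, so the local fraction is t = (20 − 0)/(25 − 0) = 20/25 ≈ 0.8.
#f1c40f → (241, 196, 15); #78e0b4 → (120, 224, 180).
R = 241 + 0.8 × (120 − 241) = 144.2 → 144
G = 196 + 0.8 × (224 − 196) = 218.4 → 218
B = 15 + 0.8 × (180 − 15) = 147 → 147

(144, 218, 147)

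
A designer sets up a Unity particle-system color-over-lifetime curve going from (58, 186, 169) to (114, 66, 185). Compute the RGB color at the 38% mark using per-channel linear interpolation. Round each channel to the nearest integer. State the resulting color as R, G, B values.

38% corresponds to t = 0.38.
R = 58 + 0.38 × (114 − 58) = 58 + 0.38 × 56 = 79.28 → 79
G = 186 + 0.38 × (66 − 186) = 186 + 0.38 × -120 = 140.4 → 140
B = 169 + 0.38 × (185 − 169) = 169 + 0.38 × 16 = 175.08 → 175

(79, 140, 175)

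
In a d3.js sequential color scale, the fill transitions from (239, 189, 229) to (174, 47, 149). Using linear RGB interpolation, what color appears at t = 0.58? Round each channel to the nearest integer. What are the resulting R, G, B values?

R = 239 + 0.58 × (174 − 239) = 239 + 0.58 × -65 = 201.3 → 201
G = 189 + 0.58 × (47 − 189) = 189 + 0.58 × -142 = 106.64 → 107
B = 229 + 0.58 × (149 − 229) = 229 + 0.58 × -80 = 182.6 → 183
So the blended color is (201, 107, 183), about #c96bb7.

(201, 107, 183)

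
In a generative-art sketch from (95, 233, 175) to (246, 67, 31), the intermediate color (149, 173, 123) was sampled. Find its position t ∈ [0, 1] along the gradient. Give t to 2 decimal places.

Invert the lerp on the G channel (largest span, 166): t = (173 − 233) / (67 − 233) = -60/-166 = 0.36145.
Check on R: (149 − 95)/(246 − 95) = 0.3576 ✓

0.36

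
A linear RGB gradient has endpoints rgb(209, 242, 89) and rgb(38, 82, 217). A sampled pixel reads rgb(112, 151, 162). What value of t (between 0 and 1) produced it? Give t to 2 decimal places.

0.57

Invert the lerp on the R channel (largest span, 171): t = (112 − 209) / (38 − 209) = -97/-171 = 0.56725.
Check on G: (151 − 242)/(82 − 242) = 0.5687 ✓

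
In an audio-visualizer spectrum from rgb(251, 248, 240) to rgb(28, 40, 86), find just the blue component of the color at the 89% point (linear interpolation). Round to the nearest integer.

B = 240 + 0.89 × (86 − 240) = 102.94 → 103

103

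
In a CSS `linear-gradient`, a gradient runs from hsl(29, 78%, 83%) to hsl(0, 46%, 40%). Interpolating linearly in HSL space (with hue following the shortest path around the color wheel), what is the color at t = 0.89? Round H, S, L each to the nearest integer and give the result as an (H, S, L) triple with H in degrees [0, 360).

Hue arc: Δh = 0 − 29 = -29° (|Δh| ≤ 180, already the shorter path).
H = 29 + 0.89 × (-29) = 3.19 → 3°
S = 78 + 0.89 × (46 − 78) = 49.52 → 50%
L = 83 + 0.89 × (40 − 83) = 44.73 → 45%

(3, 50, 45)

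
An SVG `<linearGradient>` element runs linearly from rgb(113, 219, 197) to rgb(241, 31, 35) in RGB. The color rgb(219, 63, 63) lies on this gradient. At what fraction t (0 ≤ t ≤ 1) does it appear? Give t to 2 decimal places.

Invert the lerp on the G channel (largest span, 188): t = (63 − 219) / (31 − 219) = -156/-188 = 0.82979.
Check on R: (219 − 113)/(241 − 113) = 0.8281 ✓

0.83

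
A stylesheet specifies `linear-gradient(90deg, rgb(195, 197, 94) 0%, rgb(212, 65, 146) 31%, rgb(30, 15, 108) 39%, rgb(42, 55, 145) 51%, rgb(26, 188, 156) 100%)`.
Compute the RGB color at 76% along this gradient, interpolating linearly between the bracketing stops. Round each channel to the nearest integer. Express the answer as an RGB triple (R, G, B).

76% lies between the 51% and 100% stops, so the local fraction is t = (76 − 51)/(100 − 51) = 25/49 ≈ 0.5102.
R = 42 + 0.5102 × (26 − 42) = 33.837 → 34
G = 55 + 0.5102 × (188 − 55) = 122.857 → 123
B = 145 + 0.5102 × (156 − 145) = 150.612 → 151

(34, 123, 151)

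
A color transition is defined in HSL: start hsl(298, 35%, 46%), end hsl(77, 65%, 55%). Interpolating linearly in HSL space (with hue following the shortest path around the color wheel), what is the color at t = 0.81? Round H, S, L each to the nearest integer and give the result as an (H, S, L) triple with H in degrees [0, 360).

(51, 59, 53)

Hue: 77 − 298 = -221°, but |-221| > 180 so the shorter arc goes the other way: Δh = -221 + 360 = 139°.
H = 298 + 0.81 × (139) = 410.59 → 411 → 411 mod 360 = 51°
S = 35 + 0.81 × (65 − 35) = 59.3 → 59%
L = 46 + 0.81 × (55 − 46) = 53.29 → 53%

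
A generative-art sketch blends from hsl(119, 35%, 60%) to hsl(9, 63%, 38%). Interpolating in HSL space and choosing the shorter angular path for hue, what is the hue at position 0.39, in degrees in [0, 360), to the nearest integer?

76

Hue arc: Δh = 9 − 119 = -110° (|Δh| ≤ 180, already the shorter path).
H = 119 + 0.39 × (-110) = 76.1 → 76°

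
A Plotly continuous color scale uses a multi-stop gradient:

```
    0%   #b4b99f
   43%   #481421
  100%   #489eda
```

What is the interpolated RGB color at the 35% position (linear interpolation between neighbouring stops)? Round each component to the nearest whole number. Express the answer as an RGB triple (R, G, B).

35% lies between the 0% and 43% stops, so the local fraction is t = (35 − 0)/(43 − 0) = 35/43 ≈ 0.814.
#b4b99f → (180, 185, 159); #481421 → (72, 20, 33).
R = 180 + 0.814 × (72 − 180) = 92.088 → 92
G = 185 + 0.814 × (20 − 185) = 50.69 → 51
B = 159 + 0.814 × (33 − 159) = 56.436 → 56

(92, 51, 56)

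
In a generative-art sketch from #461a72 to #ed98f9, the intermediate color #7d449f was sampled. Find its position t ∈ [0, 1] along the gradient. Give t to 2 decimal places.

Invert the lerp on the R channel (largest span, 167): t = (125 − 70) / (237 − 70) = 55/167 = 0.32934.
Check on G: (68 − 26)/(152 − 26) = 0.3333 ✓

0.33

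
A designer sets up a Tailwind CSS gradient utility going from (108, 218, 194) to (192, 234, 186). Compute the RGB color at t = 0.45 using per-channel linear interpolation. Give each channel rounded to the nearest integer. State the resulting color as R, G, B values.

R = 108 + 0.45 × (192 − 108) = 108 + 0.45 × 84 = 145.8 → 146
G = 218 + 0.45 × (234 − 218) = 218 + 0.45 × 16 = 225.2 → 225
B = 194 + 0.45 × (186 − 194) = 194 + 0.45 × -8 = 190.4 → 190

(146, 225, 190)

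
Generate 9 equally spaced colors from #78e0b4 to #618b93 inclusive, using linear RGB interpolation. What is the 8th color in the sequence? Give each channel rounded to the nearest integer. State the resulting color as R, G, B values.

(100, 150, 151)

With 9 swatches and endpoints inclusive, swatch 8 sits at t = (8 − 1)/(9 − 1) = 7/8 ≈ 0.875.
#78e0b4 → (120, 224, 180); #618b93 → (97, 139, 147).
R = 120 + 0.875 × (97 − 120) = 99.875 → 100
G = 224 + 0.875 × (139 − 224) = 149.625 → 150
B = 180 + 0.875 × (147 − 180) = 151.125 → 151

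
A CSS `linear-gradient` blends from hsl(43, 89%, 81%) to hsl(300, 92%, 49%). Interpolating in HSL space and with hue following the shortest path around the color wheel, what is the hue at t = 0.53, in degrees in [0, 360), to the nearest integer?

348

Hue: 300 − 43 = 257°, but |257| > 180 so the shorter arc goes the other way: Δh = 257 − 360 = -103°.
H = 43 + 0.53 × (-103) = -11.59 → -12 → -12 mod 360 = 348°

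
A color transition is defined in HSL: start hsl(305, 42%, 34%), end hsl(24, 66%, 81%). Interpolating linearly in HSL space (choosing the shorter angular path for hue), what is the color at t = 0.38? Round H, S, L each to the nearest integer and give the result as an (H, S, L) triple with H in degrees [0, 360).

(335, 51, 52)

Hue: 24 − 305 = -281°, but |-281| > 180 so the shorter arc goes the other way: Δh = -281 + 360 = 79°.
H = 305 + 0.38 × (79) = 335.02 → 335°
S = 42 + 0.38 × (66 − 42) = 51.12 → 51%
L = 34 + 0.38 × (81 − 34) = 51.86 → 52%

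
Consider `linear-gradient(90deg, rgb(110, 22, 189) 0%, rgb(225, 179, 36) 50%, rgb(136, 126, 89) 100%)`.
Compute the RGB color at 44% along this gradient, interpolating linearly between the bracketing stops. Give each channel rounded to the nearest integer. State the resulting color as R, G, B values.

44% lies between the 0% and 50% stops, so the local fraction is t = (44 − 0)/(50 − 0) = 44/50 ≈ 0.88.
R = 110 + 0.88 × (225 − 110) = 211.2 → 211
G = 22 + 0.88 × (179 − 22) = 160.16 → 160
B = 189 + 0.88 × (36 − 189) = 54.36 → 54

(211, 160, 54)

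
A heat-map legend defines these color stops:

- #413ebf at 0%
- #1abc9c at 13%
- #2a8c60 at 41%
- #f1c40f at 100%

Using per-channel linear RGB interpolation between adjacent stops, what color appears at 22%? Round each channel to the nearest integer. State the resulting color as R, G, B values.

22% lies between the 13% and 41% stops, so the local fraction is t = (22 − 13)/(41 − 13) = 9/28 ≈ 0.3214.
#1abc9c → (26, 188, 156); #2a8c60 → (42, 140, 96).
R = 26 + 0.3214 × (42 − 26) = 31.142 → 31
G = 188 + 0.3214 × (140 − 188) = 172.573 → 173
B = 156 + 0.3214 × (96 − 156) = 136.716 → 137

(31, 173, 137)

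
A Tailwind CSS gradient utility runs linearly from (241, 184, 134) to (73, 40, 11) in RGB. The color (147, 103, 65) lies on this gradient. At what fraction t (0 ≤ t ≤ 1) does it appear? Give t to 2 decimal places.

0.56

Invert the lerp on the R channel (largest span, 168): t = (147 − 241) / (73 − 241) = -94/-168 = 0.55952.
Check on G: (103 − 184)/(40 − 184) = 0.5625 ✓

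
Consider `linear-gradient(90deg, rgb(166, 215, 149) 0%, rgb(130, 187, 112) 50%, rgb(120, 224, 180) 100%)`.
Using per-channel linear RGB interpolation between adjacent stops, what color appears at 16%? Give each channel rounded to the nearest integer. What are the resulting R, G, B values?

16% lies between the 0% and 50% stops, so the local fraction is t = (16 − 0)/(50 − 0) = 16/50 ≈ 0.32.
R = 166 + 0.32 × (130 − 166) = 154.48 → 154
G = 215 + 0.32 × (187 − 215) = 206.04 → 206
B = 149 + 0.32 × (112 − 149) = 137.16 → 137

(154, 206, 137)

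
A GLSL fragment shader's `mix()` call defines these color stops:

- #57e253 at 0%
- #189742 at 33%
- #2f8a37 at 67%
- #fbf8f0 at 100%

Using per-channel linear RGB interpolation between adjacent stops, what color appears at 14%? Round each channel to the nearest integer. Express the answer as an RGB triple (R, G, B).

(60, 194, 76)

14% lies between the 0% and 33% stops, so the local fraction is t = (14 − 0)/(33 − 0) = 14/33 ≈ 0.4242.
#57e253 → (87, 226, 83); #189742 → (24, 151, 66).
R = 87 + 0.4242 × (24 − 87) = 60.275 → 60
G = 226 + 0.4242 × (151 − 226) = 194.185 → 194
B = 83 + 0.4242 × (66 − 83) = 75.789 → 76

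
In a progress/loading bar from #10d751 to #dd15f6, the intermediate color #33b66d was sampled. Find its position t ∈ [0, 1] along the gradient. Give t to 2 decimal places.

Invert the lerp on the R channel (largest span, 205): t = (51 − 16) / (221 − 16) = 35/205 = 0.17073.
Check on G: (182 − 215)/(21 − 215) = 0.1701 ✓

0.17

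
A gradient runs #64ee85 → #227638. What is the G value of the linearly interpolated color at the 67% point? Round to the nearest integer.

158

G₁ = 238 (from #64ee85), G₂ = 118 (from #227638).
G = 238 + 0.67 × (118 − 238) = 157.6 → 158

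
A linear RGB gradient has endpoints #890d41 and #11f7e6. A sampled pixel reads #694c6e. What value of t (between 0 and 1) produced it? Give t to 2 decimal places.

Invert the lerp on the G channel (largest span, 234): t = (76 − 13) / (247 − 13) = 63/234 = 0.26923.
Check on R: (105 − 137)/(17 − 137) = 0.2667 ✓

0.27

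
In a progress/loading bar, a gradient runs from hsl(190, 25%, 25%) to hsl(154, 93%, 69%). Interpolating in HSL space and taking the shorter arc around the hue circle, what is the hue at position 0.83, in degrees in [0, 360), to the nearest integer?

160

Hue arc: Δh = 154 − 190 = -36° (|Δh| ≤ 180, already the shorter path).
H = 190 + 0.83 × (-36) = 160.12 → 160°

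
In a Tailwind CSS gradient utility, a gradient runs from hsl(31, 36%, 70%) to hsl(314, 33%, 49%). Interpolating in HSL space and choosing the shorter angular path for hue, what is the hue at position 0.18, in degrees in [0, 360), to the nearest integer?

Hue: 314 − 31 = 283°, but |283| > 180 so the shorter arc goes the other way: Δh = 283 − 360 = -77°.
H = 31 + 0.18 × (-77) = 17.14 → 17°

17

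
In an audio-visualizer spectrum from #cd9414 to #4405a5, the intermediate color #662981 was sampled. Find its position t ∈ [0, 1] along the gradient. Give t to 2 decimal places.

Invert the lerp on the B channel (largest span, 145): t = (129 − 20) / (165 − 20) = 109/145 = 0.75172.
Check on R: (102 − 205)/(68 − 205) = 0.7518 ✓

0.75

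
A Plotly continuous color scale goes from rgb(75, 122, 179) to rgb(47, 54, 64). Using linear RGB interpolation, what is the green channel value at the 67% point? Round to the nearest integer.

76

G = 122 + 0.67 × (54 − 122) = 76.44 → 76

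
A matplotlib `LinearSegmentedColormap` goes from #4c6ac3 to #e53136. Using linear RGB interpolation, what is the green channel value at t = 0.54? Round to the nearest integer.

G₁ = 106 (from #4c6ac3), G₂ = 49 (from #e53136).
G = 106 + 0.54 × (49 − 106) = 75.22 → 75

75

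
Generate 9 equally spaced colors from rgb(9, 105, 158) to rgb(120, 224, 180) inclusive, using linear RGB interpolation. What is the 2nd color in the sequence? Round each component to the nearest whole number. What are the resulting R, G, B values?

(23, 120, 161)

With 9 swatches and endpoints inclusive, swatch 2 sits at t = (2 − 1)/(9 − 1) = 1/8 ≈ 0.125.
R = 9 + 0.125 × (120 − 9) = 22.875 → 23
G = 105 + 0.125 × (224 − 105) = 119.875 → 120
B = 158 + 0.125 × (180 − 158) = 160.75 → 161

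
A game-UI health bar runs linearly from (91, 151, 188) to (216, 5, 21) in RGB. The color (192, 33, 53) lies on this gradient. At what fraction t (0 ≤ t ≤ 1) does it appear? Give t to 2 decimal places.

Invert the lerp on the B channel (largest span, 167): t = (53 − 188) / (21 − 188) = -135/-167 = 0.80838.
Check on R: (192 − 91)/(216 − 91) = 0.808 ✓

0.81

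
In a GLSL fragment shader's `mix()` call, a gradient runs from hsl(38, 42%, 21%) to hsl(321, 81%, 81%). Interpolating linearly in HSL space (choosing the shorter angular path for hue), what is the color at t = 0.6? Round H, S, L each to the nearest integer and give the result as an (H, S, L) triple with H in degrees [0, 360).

Hue: 321 − 38 = 283°, but |283| > 180 so the shorter arc goes the other way: Δh = 283 − 360 = -77°.
H = 38 + 0.6 × (-77) = -8.2 → -8 → -8 mod 360 = 352°
S = 42 + 0.6 × (81 − 42) = 65.4 → 65%
L = 21 + 0.6 × (81 − 21) = 57 → 57%

(352, 65, 57)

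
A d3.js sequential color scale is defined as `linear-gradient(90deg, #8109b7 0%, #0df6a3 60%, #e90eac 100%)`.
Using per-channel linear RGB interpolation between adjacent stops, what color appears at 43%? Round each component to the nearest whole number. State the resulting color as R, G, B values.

43% lies between the 0% and 60% stops, so the local fraction is t = (43 − 0)/(60 − 0) = 43/60 ≈ 0.7167.
#8109b7 → (129, 9, 183); #0df6a3 → (13, 246, 163).
R = 129 + 0.7167 × (13 − 129) = 45.863 → 46
G = 9 + 0.7167 × (246 − 9) = 178.858 → 179
B = 183 + 0.7167 × (163 − 183) = 168.666 → 169

(46, 179, 169)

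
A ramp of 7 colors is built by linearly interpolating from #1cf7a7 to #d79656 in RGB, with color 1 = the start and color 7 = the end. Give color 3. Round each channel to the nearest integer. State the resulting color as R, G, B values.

With 7 swatches and endpoints inclusive, swatch 3 sits at t = (3 − 1)/(7 − 1) = 2/6 ≈ 0.3333.
#1cf7a7 → (28, 247, 167); #d79656 → (215, 150, 86).
R = 28 + 0.3333 × (215 − 28) = 90.327 → 90
G = 247 + 0.3333 × (150 − 247) = 214.67 → 215
B = 167 + 0.3333 × (86 − 167) = 140.003 → 140

(90, 215, 140)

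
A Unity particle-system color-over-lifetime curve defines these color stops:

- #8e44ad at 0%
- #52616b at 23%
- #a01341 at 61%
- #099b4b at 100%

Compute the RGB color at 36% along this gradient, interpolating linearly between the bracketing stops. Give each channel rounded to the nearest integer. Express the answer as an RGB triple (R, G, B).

(109, 70, 93)

36% lies between the 23% and 61% stops, so the local fraction is t = (36 − 23)/(61 − 23) = 13/38 ≈ 0.3421.
#52616b → (82, 97, 107); #a01341 → (160, 19, 65).
R = 82 + 0.3421 × (160 − 82) = 108.684 → 109
G = 97 + 0.3421 × (19 − 97) = 70.316 → 70
B = 107 + 0.3421 × (65 − 107) = 92.632 → 93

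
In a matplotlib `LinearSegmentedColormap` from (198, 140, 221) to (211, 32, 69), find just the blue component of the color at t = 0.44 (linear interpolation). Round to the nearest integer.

154

B = 221 + 0.44 × (69 − 221) = 154.12 → 154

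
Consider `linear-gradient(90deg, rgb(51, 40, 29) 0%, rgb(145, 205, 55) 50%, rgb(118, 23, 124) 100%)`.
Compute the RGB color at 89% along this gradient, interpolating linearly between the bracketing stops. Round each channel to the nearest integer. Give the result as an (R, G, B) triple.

(124, 63, 109)

89% lies between the 50% and 100% stops, so the local fraction is t = (89 − 50)/(100 − 50) = 39/50 ≈ 0.78.
R = 145 + 0.78 × (118 − 145) = 123.94 → 124
G = 205 + 0.78 × (23 − 205) = 63.04 → 63
B = 55 + 0.78 × (124 − 55) = 108.82 → 109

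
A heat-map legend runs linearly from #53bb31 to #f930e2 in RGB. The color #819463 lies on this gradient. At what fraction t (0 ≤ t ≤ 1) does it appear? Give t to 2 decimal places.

0.28

Invert the lerp on the B channel (largest span, 177): t = (99 − 49) / (226 − 49) = 50/177 = 0.28249.
Check on R: (129 − 83)/(249 − 83) = 0.2771 ✓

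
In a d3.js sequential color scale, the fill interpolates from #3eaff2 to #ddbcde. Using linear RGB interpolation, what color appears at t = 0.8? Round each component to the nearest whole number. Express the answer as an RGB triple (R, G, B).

#3eaff2 → (62, 175, 242); #ddbcde → (221, 188, 222).
R = 62 + 0.8 × (221 − 62) = 62 + 0.8 × 159 = 189.2 → 189
G = 175 + 0.8 × (188 − 175) = 175 + 0.8 × 13 = 185.4 → 185
B = 242 + 0.8 × (222 − 242) = 242 + 0.8 × -20 = 226 → 226
So the blended color is (189, 185, 226), about #bdb9e2.

(189, 185, 226)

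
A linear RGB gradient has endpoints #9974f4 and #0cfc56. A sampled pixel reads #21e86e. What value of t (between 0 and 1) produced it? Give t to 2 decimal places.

Invert the lerp on the B channel (largest span, 158): t = (110 − 244) / (86 − 244) = -134/-158 = 0.8481.
Check on R: (33 − 153)/(12 − 153) = 0.8511 ✓

0.85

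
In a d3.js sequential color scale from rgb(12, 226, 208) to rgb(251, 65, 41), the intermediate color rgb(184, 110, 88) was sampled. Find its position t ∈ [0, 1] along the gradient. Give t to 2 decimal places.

0.72

Invert the lerp on the R channel (largest span, 239): t = (184 − 12) / (251 − 12) = 172/239 = 0.71967.
Check on G: (110 − 226)/(65 − 226) = 0.7205 ✓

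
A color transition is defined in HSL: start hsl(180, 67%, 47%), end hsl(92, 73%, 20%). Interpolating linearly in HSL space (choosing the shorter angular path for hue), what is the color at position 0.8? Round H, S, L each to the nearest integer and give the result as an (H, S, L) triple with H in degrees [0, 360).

Hue arc: Δh = 92 − 180 = -88° (|Δh| ≤ 180, already the shorter path).
H = 180 + 0.8 × (-88) = 109.6 → 110°
S = 67 + 0.8 × (73 − 67) = 71.8 → 72%
L = 47 + 0.8 × (20 − 47) = 25.4 → 25%

(110, 72, 25)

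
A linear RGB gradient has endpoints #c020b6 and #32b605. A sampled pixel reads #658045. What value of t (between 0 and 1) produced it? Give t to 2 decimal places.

Invert the lerp on the B channel (largest span, 177): t = (69 − 182) / (5 − 182) = -113/-177 = 0.63842.
Check on R: (101 − 192)/(50 − 192) = 0.6408 ✓

0.64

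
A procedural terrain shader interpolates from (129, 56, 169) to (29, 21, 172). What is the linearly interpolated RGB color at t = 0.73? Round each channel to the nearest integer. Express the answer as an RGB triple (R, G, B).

(56, 30, 171)

R = 129 + 0.73 × (29 − 129) = 129 + 0.73 × -100 = 56 → 56
G = 56 + 0.73 × (21 − 56) = 56 + 0.73 × -35 = 30.45 → 30
B = 169 + 0.73 × (172 − 169) = 169 + 0.73 × 3 = 171.19 → 171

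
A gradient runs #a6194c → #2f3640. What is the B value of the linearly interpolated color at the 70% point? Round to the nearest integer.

B₁ = 76 (from #a6194c), B₂ = 64 (from #2f3640).
B = 76 + 0.7 × (64 − 76) = 67.6 → 68

68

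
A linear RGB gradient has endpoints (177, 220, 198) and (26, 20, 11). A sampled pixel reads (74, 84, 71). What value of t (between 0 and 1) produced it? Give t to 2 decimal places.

Invert the lerp on the G channel (largest span, 200): t = (84 − 220) / (20 − 220) = -136/-200 = 0.68.
Check on R: (74 − 177)/(26 − 177) = 0.6821 ✓

0.68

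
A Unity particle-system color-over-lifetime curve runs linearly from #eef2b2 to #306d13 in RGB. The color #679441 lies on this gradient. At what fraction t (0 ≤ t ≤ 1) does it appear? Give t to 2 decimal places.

0.71

Invert the lerp on the R channel (largest span, 190): t = (103 − 238) / (48 − 238) = -135/-190 = 0.71053.
Check on G: (148 − 242)/(109 − 242) = 0.7068 ✓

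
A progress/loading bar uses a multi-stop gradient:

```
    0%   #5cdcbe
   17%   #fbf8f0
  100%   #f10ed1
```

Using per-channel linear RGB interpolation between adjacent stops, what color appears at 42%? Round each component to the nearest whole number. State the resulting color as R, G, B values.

42% lies between the 17% and 100% stops, so the local fraction is t = (42 − 17)/(100 − 17) = 25/83 ≈ 0.3012.
#fbf8f0 → (251, 248, 240); #f10ed1 → (241, 14, 209).
R = 251 + 0.3012 × (241 − 251) = 247.988 → 248
G = 248 + 0.3012 × (14 − 248) = 177.519 → 178
B = 240 + 0.3012 × (209 − 240) = 230.663 → 231

(248, 178, 231)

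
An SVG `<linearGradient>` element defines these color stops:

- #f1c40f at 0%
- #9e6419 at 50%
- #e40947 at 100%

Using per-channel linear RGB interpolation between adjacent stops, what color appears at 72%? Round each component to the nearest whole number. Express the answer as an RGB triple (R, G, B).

72% lies between the 50% and 100% stops, so the local fraction is t = (72 − 50)/(100 − 50) = 22/50 ≈ 0.44.
#9e6419 → (158, 100, 25); #e40947 → (228, 9, 71).
R = 158 + 0.44 × (228 − 158) = 188.8 → 189
G = 100 + 0.44 × (9 − 100) = 59.96 → 60
B = 25 + 0.44 × (71 − 25) = 45.24 → 45

(189, 60, 45)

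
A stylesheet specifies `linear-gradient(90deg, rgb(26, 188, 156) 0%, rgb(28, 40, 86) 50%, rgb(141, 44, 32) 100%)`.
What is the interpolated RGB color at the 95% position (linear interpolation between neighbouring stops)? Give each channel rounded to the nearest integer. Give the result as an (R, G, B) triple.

(130, 44, 37)

95% lies between the 50% and 100% stops, so the local fraction is t = (95 − 50)/(100 − 50) = 45/50 ≈ 0.9.
R = 28 + 0.9 × (141 − 28) = 129.7 → 130
G = 40 + 0.9 × (44 − 40) = 43.6 → 44
B = 86 + 0.9 × (32 − 86) = 37.4 → 37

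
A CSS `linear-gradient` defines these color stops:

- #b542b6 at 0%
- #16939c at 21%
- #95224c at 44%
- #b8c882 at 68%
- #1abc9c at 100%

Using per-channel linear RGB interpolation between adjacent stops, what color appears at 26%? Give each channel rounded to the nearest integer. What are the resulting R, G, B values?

(50, 122, 139)

26% lies between the 21% and 44% stops, so the local fraction is t = (26 − 21)/(44 − 21) = 5/23 ≈ 0.2174.
#16939c → (22, 147, 156); #95224c → (149, 34, 76).
R = 22 + 0.2174 × (149 − 22) = 49.61 → 50
G = 147 + 0.2174 × (34 − 147) = 122.434 → 122
B = 156 + 0.2174 × (76 − 156) = 138.608 → 139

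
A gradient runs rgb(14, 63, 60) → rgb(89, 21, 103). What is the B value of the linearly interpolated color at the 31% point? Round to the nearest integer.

B = 60 + 0.31 × (103 − 60) = 73.33 → 73

73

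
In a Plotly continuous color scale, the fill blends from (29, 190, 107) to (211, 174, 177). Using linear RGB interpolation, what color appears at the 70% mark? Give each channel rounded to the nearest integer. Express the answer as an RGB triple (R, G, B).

70% corresponds to t = 0.7.
R = 29 + 0.7 × (211 − 29) = 29 + 0.7 × 182 = 156.4 → 156
G = 190 + 0.7 × (174 − 190) = 190 + 0.7 × -16 = 178.8 → 179
B = 107 + 0.7 × (177 − 107) = 107 + 0.7 × 70 = 156 → 156

(156, 179, 156)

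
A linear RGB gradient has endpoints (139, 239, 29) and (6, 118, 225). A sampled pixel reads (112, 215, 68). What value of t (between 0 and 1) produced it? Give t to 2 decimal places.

Invert the lerp on the B channel (largest span, 196): t = (68 − 29) / (225 − 29) = 39/196 = 0.19898.
Check on R: (112 − 139)/(6 − 139) = 0.203 ✓

0.20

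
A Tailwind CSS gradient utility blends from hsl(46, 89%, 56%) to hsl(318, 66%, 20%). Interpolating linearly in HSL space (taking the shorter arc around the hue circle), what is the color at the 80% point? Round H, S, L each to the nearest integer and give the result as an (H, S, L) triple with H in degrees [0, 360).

Hue: 318 − 46 = 272°, but |272| > 180 so the shorter arc goes the other way: Δh = 272 − 360 = -88°.
H = 46 + 0.8 × (-88) = -24.4 → -24 → -24 mod 360 = 336°
S = 89 + 0.8 × (66 − 89) = 70.6 → 71%
L = 56 + 0.8 × (20 − 56) = 27.2 → 27%

(336, 71, 27)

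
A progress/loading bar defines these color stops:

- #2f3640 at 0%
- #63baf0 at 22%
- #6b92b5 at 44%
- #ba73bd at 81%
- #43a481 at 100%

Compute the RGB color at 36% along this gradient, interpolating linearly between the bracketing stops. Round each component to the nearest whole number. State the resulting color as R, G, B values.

36% lies between the 22% and 44% stops, so the local fraction is t = (36 − 22)/(44 − 22) = 14/22 ≈ 0.6364.
#63baf0 → (99, 186, 240); #6b92b5 → (107, 146, 181).
R = 99 + 0.6364 × (107 − 99) = 104.091 → 104
G = 186 + 0.6364 × (146 − 186) = 160.544 → 161
B = 240 + 0.6364 × (181 − 240) = 202.452 → 202

(104, 161, 202)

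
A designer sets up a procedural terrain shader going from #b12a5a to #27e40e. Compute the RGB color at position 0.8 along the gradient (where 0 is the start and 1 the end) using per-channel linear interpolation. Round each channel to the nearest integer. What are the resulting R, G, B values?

(67, 191, 29)

#b12a5a → (177, 42, 90); #27e40e → (39, 228, 14).
R = 177 + 0.8 × (39 − 177) = 177 + 0.8 × -138 = 66.6 → 67
G = 42 + 0.8 × (228 − 42) = 42 + 0.8 × 186 = 190.8 → 191
B = 90 + 0.8 × (14 − 90) = 90 + 0.8 × -76 = 29.2 → 29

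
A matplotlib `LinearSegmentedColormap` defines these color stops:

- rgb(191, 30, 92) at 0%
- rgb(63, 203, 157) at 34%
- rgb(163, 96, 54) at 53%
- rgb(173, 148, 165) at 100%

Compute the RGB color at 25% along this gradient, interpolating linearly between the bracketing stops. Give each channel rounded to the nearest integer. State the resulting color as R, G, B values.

(97, 157, 140)

25% lies between the 0% and 34% stops, so the local fraction is t = (25 − 0)/(34 − 0) = 25/34 ≈ 0.7353.
R = 191 + 0.7353 × (63 − 191) = 96.882 → 97
G = 30 + 0.7353 × (203 − 30) = 157.207 → 157
B = 92 + 0.7353 × (157 − 92) = 139.794 → 140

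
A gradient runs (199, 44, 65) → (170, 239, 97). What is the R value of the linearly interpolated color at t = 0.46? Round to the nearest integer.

186

R = 199 + 0.46 × (170 − 199) = 185.66 → 186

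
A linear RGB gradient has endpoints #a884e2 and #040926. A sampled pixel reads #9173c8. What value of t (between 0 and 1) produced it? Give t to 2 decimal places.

0.14

Invert the lerp on the B channel (largest span, 188): t = (200 − 226) / (38 − 226) = -26/-188 = 0.1383.
Check on R: (145 − 168)/(4 − 168) = 0.1402 ✓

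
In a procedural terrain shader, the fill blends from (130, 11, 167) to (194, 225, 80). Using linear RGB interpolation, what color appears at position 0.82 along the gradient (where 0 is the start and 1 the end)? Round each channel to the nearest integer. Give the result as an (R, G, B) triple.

(182, 186, 96)

R = 130 + 0.82 × (194 − 130) = 130 + 0.82 × 64 = 182.48 → 182
G = 11 + 0.82 × (225 − 11) = 11 + 0.82 × 214 = 186.48 → 186
B = 167 + 0.82 × (80 − 167) = 167 + 0.82 × -87 = 95.66 → 96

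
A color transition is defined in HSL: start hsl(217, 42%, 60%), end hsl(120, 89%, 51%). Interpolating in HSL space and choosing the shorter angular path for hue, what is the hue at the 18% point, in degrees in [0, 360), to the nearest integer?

200

Hue arc: Δh = 120 − 217 = -97° (|Δh| ≤ 180, already the shorter path).
H = 217 + 0.18 × (-97) = 199.54 → 200°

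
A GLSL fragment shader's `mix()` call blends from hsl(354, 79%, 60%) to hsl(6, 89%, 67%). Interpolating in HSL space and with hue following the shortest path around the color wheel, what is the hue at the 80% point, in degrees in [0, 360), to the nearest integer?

Hue: 6 − 354 = -348°, but |-348| > 180 so the shorter arc goes the other way: Δh = -348 + 360 = 12°.
H = 354 + 0.8 × (12) = 363.6 → 364 → 364 mod 360 = 4°

4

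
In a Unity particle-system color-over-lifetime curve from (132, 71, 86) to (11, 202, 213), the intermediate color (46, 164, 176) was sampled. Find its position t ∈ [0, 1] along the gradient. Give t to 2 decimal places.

Invert the lerp on the G channel (largest span, 131): t = (164 − 71) / (202 − 71) = 93/131 = 0.70992.
Check on R: (46 − 132)/(11 − 132) = 0.7107 ✓

0.71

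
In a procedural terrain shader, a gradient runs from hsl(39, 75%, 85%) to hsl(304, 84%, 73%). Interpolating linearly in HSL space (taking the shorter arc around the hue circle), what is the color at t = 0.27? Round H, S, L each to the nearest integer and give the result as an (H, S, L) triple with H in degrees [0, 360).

(13, 77, 82)

Hue: 304 − 39 = 265°, but |265| > 180 so the shorter arc goes the other way: Δh = 265 − 360 = -95°.
H = 39 + 0.27 × (-95) = 13.35 → 13°
S = 75 + 0.27 × (84 − 75) = 77.43 → 77%
L = 85 + 0.27 × (73 − 85) = 81.76 → 82%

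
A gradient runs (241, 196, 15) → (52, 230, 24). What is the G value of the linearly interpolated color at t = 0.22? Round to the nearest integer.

G = 196 + 0.22 × (230 − 196) = 203.48 → 203

203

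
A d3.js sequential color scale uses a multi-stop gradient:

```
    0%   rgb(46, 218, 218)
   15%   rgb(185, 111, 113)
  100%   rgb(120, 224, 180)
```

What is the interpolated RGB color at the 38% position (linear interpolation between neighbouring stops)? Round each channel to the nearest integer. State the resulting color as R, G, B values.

(167, 142, 131)

38% lies between the 15% and 100% stops, so the local fraction is t = (38 − 15)/(100 − 15) = 23/85 ≈ 0.2706.
R = 185 + 0.2706 × (120 − 185) = 167.411 → 167
G = 111 + 0.2706 × (224 − 111) = 141.578 → 142
B = 113 + 0.2706 × (180 − 113) = 131.13 → 131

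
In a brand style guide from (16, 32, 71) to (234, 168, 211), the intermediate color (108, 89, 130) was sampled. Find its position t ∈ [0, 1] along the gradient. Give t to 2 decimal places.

Invert the lerp on the R channel (largest span, 218): t = (108 − 16) / (234 − 16) = 92/218 = 0.42202.
Check on G: (89 − 32)/(168 − 32) = 0.4191 ✓

0.42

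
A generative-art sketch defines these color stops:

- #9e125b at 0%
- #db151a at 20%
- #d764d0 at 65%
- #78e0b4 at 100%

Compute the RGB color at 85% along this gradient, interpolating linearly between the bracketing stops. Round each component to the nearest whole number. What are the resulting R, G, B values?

85% lies between the 65% and 100% stops, so the local fraction is t = (85 − 65)/(100 − 65) = 20/35 ≈ 0.5714.
#d764d0 → (215, 100, 208); #78e0b4 → (120, 224, 180).
R = 215 + 0.5714 × (120 − 215) = 160.717 → 161
G = 100 + 0.5714 × (224 − 100) = 170.854 → 171
B = 208 + 0.5714 × (180 − 208) = 192.001 → 192

(161, 171, 192)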